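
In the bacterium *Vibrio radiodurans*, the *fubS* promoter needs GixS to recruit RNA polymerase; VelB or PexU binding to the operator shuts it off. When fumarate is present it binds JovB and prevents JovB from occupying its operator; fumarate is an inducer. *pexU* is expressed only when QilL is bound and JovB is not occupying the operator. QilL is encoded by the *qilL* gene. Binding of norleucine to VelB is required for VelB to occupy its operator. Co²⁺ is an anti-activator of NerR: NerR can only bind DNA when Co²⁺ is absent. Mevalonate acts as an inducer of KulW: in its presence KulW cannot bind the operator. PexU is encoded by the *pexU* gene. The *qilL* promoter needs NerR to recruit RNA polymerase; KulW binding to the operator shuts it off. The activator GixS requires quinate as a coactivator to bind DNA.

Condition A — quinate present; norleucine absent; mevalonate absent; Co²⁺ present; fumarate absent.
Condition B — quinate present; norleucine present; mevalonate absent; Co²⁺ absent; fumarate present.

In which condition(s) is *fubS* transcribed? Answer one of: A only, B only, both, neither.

Condition A:
Quinate is present, so GixS is active.
Norleucine is absent, so VelB is inactive.
Mevalonate is absent, so KulW is active.
Co²⁺ is present, so NerR is inactive.
With repressor KulW bound, *qilL* is not transcribed.
So QilL is not produced.
Fumarate is absent, so JovB is active.
With repressor JovB bound, *pexU* is not transcribed.
So PexU is not produced.
No repressor is bound and GixS is active, so *fubS* is transcribed.
→ *fubS* is ON in A.
Condition B:
Quinate is present, so GixS is active.
Norleucine is present, so VelB is active.
Mevalonate is absent, so KulW is active.
Co²⁺ is absent, so NerR is active.
With repressor KulW bound, *qilL* is not transcribed.
So QilL is not produced.
Fumarate is present, so JovB is inactive.
Required activator QilL is absent, so *pexU* is not transcribed.
So PexU is not produced.
With repressor VelB bound, *fubS* is not transcribed.
→ *fubS* is OFF in B.

A only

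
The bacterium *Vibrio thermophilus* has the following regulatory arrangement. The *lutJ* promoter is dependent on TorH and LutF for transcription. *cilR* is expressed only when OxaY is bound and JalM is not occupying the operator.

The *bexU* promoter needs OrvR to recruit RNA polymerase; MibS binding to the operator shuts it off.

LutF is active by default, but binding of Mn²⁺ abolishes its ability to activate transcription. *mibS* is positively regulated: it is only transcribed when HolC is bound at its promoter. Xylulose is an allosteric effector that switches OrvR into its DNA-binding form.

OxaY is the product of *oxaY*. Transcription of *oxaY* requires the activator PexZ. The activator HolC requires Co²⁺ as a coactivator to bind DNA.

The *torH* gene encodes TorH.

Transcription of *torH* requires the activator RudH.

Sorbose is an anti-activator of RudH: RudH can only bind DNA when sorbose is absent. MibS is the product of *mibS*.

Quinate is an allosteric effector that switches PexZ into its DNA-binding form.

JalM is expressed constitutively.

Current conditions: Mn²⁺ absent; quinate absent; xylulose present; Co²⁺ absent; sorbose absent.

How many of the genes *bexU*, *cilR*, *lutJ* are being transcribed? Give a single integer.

2

Co²⁺ is absent, so HolC is inactive.
Required activator HolC is absent, so *mibS* is not transcribed.
So MibS is not produced.
Xylulose is present, so OrvR is active.
No repressor is bound and OrvR is active, so *bexU* is transcribed.
→ *bexU* is ON.
JalM is produced constitutively and is active.
Quinate is absent, so PexZ is inactive.
Required activator PexZ is absent, so *oxaY* is not transcribed.
So OxaY is not produced.
With repressor JalM bound, *cilR* is not transcribed.
→ *cilR* is OFF.
Sorbose is absent, so RudH is active.
No repressor is bound and RudH is active, so *torH* is transcribed.
So TorH is produced and active.
Mn²⁺ is absent, so LutF is active.
No repressor is bound and TorH and LutF are active, so *lutJ* is transcribed.
→ *lutJ* is ON.
2 of the 3 genes are transcribed.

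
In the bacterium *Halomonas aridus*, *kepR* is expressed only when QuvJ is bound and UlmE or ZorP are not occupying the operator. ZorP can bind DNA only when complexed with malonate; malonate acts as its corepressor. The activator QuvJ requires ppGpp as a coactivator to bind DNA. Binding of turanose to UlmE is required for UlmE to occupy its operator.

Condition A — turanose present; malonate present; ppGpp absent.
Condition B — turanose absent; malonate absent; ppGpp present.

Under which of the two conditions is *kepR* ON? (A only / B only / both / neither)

B only

Condition A:
Turanose is present, so UlmE is active.
Malonate is present, so ZorP is active.
ppGpp is absent, so QuvJ is inactive.
With repressor UlmE bound, *kepR* is not transcribed.
→ *kepR* is OFF in A.
Condition B:
Turanose is absent, so UlmE is inactive.
Malonate is absent, so ZorP is inactive.
ppGpp is present, so QuvJ is active.
No repressor is bound and QuvJ is active, so *kepR* is transcribed.
→ *kepR* is ON in B.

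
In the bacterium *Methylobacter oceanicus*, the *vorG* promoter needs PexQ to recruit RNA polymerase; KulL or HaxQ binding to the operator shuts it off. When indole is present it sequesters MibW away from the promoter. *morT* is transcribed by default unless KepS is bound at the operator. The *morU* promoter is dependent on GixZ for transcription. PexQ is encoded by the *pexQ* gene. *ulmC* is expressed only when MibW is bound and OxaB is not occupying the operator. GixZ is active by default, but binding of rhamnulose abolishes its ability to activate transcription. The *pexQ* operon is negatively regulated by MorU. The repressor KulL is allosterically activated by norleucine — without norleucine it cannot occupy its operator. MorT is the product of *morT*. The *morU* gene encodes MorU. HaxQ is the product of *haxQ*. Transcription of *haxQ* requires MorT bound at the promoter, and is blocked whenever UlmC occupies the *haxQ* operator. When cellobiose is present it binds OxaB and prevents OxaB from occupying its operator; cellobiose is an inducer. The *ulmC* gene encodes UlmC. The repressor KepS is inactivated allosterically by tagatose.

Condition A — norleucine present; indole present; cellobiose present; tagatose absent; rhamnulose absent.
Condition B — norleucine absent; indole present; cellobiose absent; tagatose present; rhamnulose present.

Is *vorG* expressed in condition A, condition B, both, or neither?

Condition A:
Norleucine is present, so KulL is active.
Indole is present, so MibW is inactive.
Cellobiose is present, so OxaB is inactive.
Required activator MibW is absent, so *ulmC* is not transcribed.
So UlmC is not produced.
Tagatose is absent, so KepS is active.
With repressor KepS bound, *morT* is not transcribed.
So MorT is not produced.
Required activator MorT is absent, so *haxQ* is not transcribed.
So HaxQ is not produced.
Rhamnulose is absent, so GixZ is active.
No repressor is bound and GixZ is active, so *morU* is transcribed.
So MorU is produced and active.
With repressor MorU bound, *pexQ* is not transcribed.
So PexQ is not produced.
With repressor KulL bound, *vorG* is not transcribed.
→ *vorG* is OFF in A.
Condition B:
Norleucine is absent, so KulL is inactive.
Indole is present, so MibW is inactive.
Cellobiose is absent, so OxaB is active.
With repressor OxaB bound, *ulmC* is not transcribed.
So UlmC is not produced.
Tagatose is present, so KepS is inactive.
With no repressor bound, *morT* is transcribed.
So MorT is produced and active.
No repressor is bound and MorT is active, so *haxQ* is transcribed.
So HaxQ is produced and active.
Rhamnulose is present, so GixZ is inactive.
Required activator GixZ is absent, so *morU* is not transcribed.
So MorU is not produced.
With no repressor bound, *pexQ* is transcribed.
So PexQ is produced and active.
With repressor HaxQ bound, *vorG* is not transcribed.
→ *vorG* is OFF in B.

neither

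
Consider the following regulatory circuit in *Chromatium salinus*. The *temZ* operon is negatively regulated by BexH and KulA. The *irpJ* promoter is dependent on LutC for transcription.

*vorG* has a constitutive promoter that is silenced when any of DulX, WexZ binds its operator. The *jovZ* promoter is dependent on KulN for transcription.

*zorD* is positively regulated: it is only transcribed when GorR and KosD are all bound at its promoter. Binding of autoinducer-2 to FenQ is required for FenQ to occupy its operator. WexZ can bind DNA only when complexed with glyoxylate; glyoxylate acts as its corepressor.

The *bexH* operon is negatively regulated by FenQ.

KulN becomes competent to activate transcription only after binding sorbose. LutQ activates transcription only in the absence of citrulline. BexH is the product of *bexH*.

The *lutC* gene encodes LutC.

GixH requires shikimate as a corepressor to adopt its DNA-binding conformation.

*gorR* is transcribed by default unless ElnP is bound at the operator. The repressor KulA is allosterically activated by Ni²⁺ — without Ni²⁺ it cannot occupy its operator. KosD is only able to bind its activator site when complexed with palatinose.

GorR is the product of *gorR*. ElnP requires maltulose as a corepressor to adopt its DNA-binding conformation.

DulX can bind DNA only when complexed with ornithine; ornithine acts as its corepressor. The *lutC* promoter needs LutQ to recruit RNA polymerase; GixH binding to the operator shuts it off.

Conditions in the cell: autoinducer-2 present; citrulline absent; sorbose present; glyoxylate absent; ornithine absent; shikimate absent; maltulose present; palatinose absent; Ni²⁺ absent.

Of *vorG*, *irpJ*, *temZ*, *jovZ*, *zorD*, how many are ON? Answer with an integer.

Ornithine is absent, so DulX is inactive.
Glyoxylate is absent, so WexZ is inactive.
With no repressor bound, *vorG* is transcribed.
→ *vorG* is ON.
Shikimate is absent, so GixH is inactive.
Citrulline is absent, so LutQ is active.
No repressor is bound and LutQ is active, so *lutC* is transcribed.
So LutC is produced and active.
No repressor is bound and LutC is active, so *irpJ* is transcribed.
→ *irpJ* is ON.
Autoinducer-2 is present, so FenQ is active.
With repressor FenQ bound, *bexH* is not transcribed.
So BexH is not produced.
Ni²⁺ is absent, so KulA is inactive.
With no repressor bound, *temZ* is transcribed.
→ *temZ* is ON.
Sorbose is present, so KulN is active.
No repressor is bound and KulN is active, so *jovZ* is transcribed.
→ *jovZ* is ON.
Maltulose is present, so ElnP is active.
With repressor ElnP bound, *gorR* is not transcribed.
So GorR is not produced.
Palatinose is absent, so KosD is inactive.
Required activator GorR is absent, so *zorD* is not transcribed.
→ *zorD* is OFF.
4 of the 5 genes are transcribed.

4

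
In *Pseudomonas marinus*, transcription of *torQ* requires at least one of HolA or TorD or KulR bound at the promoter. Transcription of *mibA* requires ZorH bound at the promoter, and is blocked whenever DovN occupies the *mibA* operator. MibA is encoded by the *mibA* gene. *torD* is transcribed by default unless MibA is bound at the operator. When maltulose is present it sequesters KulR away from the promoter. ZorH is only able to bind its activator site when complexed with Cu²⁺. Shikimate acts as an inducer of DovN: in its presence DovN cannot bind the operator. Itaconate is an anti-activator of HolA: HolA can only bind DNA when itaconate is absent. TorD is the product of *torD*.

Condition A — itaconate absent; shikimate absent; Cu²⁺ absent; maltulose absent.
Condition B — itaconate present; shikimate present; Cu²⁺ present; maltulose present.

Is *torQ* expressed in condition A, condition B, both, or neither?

A only

Condition A:
Itaconate is absent, so HolA is active.
Shikimate is absent, so DovN is active.
Cu²⁺ is absent, so ZorH is inactive.
With repressor DovN bound, *mibA* is not transcribed.
So MibA is not produced.
With no repressor bound, *torD* is transcribed.
So TorD is produced and active.
Maltulose is absent, so KulR is active.
Activator HolA is present, so *torQ* is transcribed.
→ *torQ* is ON in A.
Condition B:
Itaconate is present, so HolA is inactive.
Shikimate is present, so DovN is inactive.
Cu²⁺ is present, so ZorH is active.
No repressor is bound and ZorH is active, so *mibA* is transcribed.
So MibA is produced and active.
With repressor MibA bound, *torD* is not transcribed.
So TorD is not produced.
Maltulose is present, so KulR is inactive.
No activator is available at the *torQ* promoter, so *torQ* is not transcribed.
→ *torQ* is OFF in B.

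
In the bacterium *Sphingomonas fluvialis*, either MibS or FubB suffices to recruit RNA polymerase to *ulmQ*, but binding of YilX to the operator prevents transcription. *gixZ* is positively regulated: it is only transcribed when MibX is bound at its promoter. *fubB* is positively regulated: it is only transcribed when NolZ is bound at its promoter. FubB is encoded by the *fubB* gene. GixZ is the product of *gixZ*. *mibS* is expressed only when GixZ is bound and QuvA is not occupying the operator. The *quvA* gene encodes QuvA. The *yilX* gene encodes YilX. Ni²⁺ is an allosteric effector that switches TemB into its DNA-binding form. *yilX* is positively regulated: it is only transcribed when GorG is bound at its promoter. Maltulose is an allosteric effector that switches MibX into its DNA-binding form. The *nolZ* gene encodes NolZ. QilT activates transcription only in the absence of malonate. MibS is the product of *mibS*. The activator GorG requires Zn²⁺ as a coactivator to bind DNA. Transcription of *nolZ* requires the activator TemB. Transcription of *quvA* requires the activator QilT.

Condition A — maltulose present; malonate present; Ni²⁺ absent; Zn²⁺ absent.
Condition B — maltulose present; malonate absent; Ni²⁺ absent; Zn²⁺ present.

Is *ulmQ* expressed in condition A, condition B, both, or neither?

A only

Condition A:
Maltulose is present, so MibX is active.
No repressor is bound and MibX is active, so *gixZ* is transcribed.
So GixZ is produced and active.
Malonate is present, so QilT is inactive.
Required activator QilT is absent, so *quvA* is not transcribed.
So QuvA is not produced.
No repressor is bound and GixZ is active, so *mibS* is transcribed.
So MibS is produced and active.
Ni²⁺ is absent, so TemB is inactive.
Required activator TemB is absent, so *nolZ* is not transcribed.
So NolZ is not produced.
Required activator NolZ is absent, so *fubB* is not transcribed.
So FubB is not produced.
Zn²⁺ is absent, so GorG is inactive.
Required activator GorG is absent, so *yilX* is not transcribed.
So YilX is not produced.
Activator MibS is present, so *ulmQ* is transcribed.
→ *ulmQ* is ON in A.
Condition B:
Maltulose is present, so MibX is active.
No repressor is bound and MibX is active, so *gixZ* is transcribed.
So GixZ is produced and active.
Malonate is absent, so QilT is active.
No repressor is bound and QilT is active, so *quvA* is transcribed.
So QuvA is produced and active.
With repressor QuvA bound, *mibS* is not transcribed.
So MibS is not produced.
Ni²⁺ is absent, so TemB is inactive.
Required activator TemB is absent, so *nolZ* is not transcribed.
So NolZ is not produced.
Required activator NolZ is absent, so *fubB* is not transcribed.
So FubB is not produced.
Zn²⁺ is present, so GorG is active.
No repressor is bound and GorG is active, so *yilX* is transcribed.
So YilX is produced and active.
With repressor YilX bound, *ulmQ* is not transcribed.
→ *ulmQ* is OFF in B.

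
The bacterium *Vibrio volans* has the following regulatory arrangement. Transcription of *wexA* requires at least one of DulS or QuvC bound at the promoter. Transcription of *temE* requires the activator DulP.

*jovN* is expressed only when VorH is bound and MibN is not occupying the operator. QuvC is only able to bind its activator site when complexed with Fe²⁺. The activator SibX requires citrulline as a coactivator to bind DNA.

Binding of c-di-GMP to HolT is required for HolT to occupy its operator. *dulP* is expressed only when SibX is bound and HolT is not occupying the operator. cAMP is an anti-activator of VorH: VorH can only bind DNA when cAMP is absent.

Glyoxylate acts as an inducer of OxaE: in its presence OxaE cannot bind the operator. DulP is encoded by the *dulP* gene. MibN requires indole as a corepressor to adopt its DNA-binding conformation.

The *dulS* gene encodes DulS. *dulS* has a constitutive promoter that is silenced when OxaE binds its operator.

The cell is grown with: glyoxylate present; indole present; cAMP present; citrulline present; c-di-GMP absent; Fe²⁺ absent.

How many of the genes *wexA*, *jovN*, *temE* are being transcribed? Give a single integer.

Glyoxylate is present, so OxaE is inactive.
With no repressor bound, *dulS* is transcribed.
So DulS is produced and active.
Fe²⁺ is absent, so QuvC is inactive.
Activator DulS is present, so *wexA* is transcribed.
→ *wexA* is ON.
Indole is present, so MibN is active.
cAMP is present, so VorH is inactive.
With repressor MibN bound, *jovN* is not transcribed.
→ *jovN* is OFF.
c-di-GMP is absent, so HolT is inactive.
Citrulline is present, so SibX is active.
No repressor is bound and SibX is active, so *dulP* is transcribed.
So DulP is produced and active.
No repressor is bound and DulP is active, so *temE* is transcribed.
→ *temE* is ON.
2 of the 3 genes are transcribed.

2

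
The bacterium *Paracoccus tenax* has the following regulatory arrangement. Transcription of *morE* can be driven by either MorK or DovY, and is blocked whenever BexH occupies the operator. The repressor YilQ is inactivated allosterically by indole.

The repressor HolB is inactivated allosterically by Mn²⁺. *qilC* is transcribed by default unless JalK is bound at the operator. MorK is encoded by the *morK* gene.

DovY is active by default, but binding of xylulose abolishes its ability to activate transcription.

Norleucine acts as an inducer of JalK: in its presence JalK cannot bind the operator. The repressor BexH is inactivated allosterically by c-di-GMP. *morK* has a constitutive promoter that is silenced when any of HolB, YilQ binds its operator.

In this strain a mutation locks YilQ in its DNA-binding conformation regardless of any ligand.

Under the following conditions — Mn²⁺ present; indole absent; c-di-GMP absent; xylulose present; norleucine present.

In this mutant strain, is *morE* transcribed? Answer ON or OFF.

Mn²⁺ is present, so HolB is inactive.
YilQ is constitutively active in this strain.
With repressor YilQ bound, *morK* is not transcribed.
So MorK is not produced.
c-di-GMP is absent, so BexH is active.
Xylulose is present, so DovY is inactive.
With repressor BexH bound, *morE* is not transcribed.

OFF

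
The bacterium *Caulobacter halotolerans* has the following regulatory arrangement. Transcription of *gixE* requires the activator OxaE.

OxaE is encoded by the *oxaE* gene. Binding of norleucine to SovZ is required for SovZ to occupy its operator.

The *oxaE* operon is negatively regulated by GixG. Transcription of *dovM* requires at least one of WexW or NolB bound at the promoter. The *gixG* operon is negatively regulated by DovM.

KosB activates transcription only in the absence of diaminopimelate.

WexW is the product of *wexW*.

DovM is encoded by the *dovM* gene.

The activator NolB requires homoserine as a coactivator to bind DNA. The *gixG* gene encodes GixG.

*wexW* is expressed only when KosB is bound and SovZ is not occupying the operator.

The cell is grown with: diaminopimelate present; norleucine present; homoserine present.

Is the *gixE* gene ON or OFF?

Diaminopimelate is present, so KosB is inactive.
Norleucine is present, so SovZ is active.
With repressor SovZ bound, *wexW* is not transcribed.
So WexW is not produced.
Homoserine is present, so NolB is active.
Activator NolB is present, so *dovM* is transcribed.
So DovM is produced and active.
With repressor DovM bound, *gixG* is not transcribed.
So GixG is not produced.
With no repressor bound, *oxaE* is transcribed.
So OxaE is produced and active.
No repressor is bound and OxaE is active, so *gixE* is transcribed.

ON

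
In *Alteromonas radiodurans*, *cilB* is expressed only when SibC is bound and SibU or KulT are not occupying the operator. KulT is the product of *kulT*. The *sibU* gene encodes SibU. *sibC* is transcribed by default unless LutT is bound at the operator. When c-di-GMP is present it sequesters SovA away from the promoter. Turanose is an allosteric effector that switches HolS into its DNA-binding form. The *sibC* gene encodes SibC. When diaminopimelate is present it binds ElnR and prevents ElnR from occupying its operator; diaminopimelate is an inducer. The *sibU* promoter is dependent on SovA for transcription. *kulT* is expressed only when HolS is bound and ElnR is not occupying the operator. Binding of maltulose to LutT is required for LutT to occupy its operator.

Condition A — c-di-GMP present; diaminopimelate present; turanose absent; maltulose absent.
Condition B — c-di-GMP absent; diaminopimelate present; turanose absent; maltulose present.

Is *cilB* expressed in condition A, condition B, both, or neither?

A only

Condition A:
c-di-GMP is present, so SovA is inactive.
Required activator SovA is absent, so *sibU* is not transcribed.
So SibU is not produced.
Diaminopimelate is present, so ElnR is inactive.
Turanose is absent, so HolS is inactive.
Required activator HolS is absent, so *kulT* is not transcribed.
So KulT is not produced.
Maltulose is absent, so LutT is inactive.
With no repressor bound, *sibC* is transcribed.
So SibC is produced and active.
No repressor is bound and SibC is active, so *cilB* is transcribed.
→ *cilB* is ON in A.
Condition B:
c-di-GMP is absent, so SovA is active.
No repressor is bound and SovA is active, so *sibU* is transcribed.
So SibU is produced and active.
Diaminopimelate is present, so ElnR is inactive.
Turanose is absent, so HolS is inactive.
Required activator HolS is absent, so *kulT* is not transcribed.
So KulT is not produced.
Maltulose is present, so LutT is active.
With repressor LutT bound, *sibC* is not transcribed.
So SibC is not produced.
With repressor SibU bound, *cilB* is not transcribed.
→ *cilB* is OFF in B.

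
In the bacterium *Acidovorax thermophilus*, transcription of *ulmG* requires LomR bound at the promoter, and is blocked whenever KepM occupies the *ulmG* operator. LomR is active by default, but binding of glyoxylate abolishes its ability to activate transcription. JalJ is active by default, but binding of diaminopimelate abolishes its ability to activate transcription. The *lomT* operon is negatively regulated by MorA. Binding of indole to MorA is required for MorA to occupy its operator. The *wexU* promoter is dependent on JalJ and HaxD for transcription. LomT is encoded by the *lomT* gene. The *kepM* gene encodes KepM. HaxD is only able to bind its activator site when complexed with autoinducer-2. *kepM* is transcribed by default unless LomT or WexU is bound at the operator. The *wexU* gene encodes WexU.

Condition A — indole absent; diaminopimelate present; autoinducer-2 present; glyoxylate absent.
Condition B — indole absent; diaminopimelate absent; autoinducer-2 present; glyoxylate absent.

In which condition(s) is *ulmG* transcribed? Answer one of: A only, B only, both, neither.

Condition A:
Indole is absent, so MorA is inactive.
With no repressor bound, *lomT* is transcribed.
So LomT is produced and active.
Diaminopimelate is present, so JalJ is inactive.
Autoinducer-2 is present, so HaxD is active.
Required activator JalJ is absent, so *wexU* is not transcribed.
So WexU is not produced.
With repressor LomT bound, *kepM* is not transcribed.
So KepM is not produced.
Glyoxylate is absent, so LomR is active.
No repressor is bound and LomR is active, so *ulmG* is transcribed.
→ *ulmG* is ON in A.
Condition B:
Indole is absent, so MorA is inactive.
With no repressor bound, *lomT* is transcribed.
So LomT is produced and active.
Diaminopimelate is absent, so JalJ is active.
Autoinducer-2 is present, so HaxD is active.
No repressor is bound and JalJ and HaxD are active, so *wexU* is transcribed.
So WexU is produced and active.
With repressor LomT bound, *kepM* is not transcribed.
So KepM is not produced.
Glyoxylate is absent, so LomR is active.
No repressor is bound and LomR is active, so *ulmG* is transcribed.
→ *ulmG* is ON in B.

both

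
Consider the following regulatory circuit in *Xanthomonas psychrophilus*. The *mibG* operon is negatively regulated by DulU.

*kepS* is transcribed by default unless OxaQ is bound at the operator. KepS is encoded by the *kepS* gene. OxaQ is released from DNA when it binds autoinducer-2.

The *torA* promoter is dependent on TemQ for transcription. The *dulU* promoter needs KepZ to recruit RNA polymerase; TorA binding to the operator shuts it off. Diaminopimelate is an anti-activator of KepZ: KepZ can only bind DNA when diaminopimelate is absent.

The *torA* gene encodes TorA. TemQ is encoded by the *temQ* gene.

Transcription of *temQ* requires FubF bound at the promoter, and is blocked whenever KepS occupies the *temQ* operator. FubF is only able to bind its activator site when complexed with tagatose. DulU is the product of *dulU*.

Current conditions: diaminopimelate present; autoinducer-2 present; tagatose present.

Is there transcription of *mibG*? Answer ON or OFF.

Autoinducer-2 is present, so OxaQ is inactive.
With no repressor bound, *kepS* is transcribed.
So KepS is produced and active.
Tagatose is present, so FubF is active.
With repressor KepS bound, *temQ* is not transcribed.
So TemQ is not produced.
Required activator TemQ is absent, so *torA* is not transcribed.
So TorA is not produced.
Diaminopimelate is present, so KepZ is inactive.
Required activator KepZ is absent, so *dulU* is not transcribed.
So DulU is not produced.
With no repressor bound, *mibG* is transcribed.

ON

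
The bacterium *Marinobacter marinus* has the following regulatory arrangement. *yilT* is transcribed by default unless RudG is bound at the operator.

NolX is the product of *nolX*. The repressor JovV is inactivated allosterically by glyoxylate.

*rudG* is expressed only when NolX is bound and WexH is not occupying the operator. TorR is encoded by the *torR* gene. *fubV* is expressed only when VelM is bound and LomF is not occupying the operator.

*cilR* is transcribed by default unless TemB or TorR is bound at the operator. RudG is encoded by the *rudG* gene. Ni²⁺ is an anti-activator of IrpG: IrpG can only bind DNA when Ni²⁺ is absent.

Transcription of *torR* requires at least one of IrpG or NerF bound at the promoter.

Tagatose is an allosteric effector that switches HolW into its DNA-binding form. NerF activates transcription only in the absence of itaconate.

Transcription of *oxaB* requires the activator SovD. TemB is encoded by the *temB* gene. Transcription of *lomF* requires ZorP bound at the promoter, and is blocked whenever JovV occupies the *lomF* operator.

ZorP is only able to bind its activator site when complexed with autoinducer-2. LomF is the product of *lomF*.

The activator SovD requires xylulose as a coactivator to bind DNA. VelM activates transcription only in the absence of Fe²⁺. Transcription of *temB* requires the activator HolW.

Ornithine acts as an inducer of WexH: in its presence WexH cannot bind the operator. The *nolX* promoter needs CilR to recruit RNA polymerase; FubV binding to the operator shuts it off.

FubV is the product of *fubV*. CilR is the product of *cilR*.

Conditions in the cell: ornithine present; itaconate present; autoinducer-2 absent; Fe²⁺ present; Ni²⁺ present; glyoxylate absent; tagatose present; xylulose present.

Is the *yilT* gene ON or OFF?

ON

Tagatose is present, so HolW is active.
No repressor is bound and HolW is active, so *temB* is transcribed.
So TemB is produced and active.
Ni²⁺ is present, so IrpG is inactive.
Itaconate is present, so NerF is inactive.
No activator is available at the *torR* promoter, so *torR* is not transcribed.
So TorR is not produced.
With repressor TemB bound, *cilR* is not transcribed.
So CilR is not produced.
Autoinducer-2 is absent, so ZorP is inactive.
Glyoxylate is absent, so JovV is active.
With repressor JovV bound, *lomF* is not transcribed.
So LomF is not produced.
Fe²⁺ is present, so VelM is inactive.
Required activator VelM is absent, so *fubV* is not transcribed.
So FubV is not produced.
Required activator CilR is absent, so *nolX* is not transcribed.
So NolX is not produced.
Ornithine is present, so WexH is inactive.
Required activator NolX is absent, so *rudG* is not transcribed.
So RudG is not produced.
With no repressor bound, *yilT* is transcribed.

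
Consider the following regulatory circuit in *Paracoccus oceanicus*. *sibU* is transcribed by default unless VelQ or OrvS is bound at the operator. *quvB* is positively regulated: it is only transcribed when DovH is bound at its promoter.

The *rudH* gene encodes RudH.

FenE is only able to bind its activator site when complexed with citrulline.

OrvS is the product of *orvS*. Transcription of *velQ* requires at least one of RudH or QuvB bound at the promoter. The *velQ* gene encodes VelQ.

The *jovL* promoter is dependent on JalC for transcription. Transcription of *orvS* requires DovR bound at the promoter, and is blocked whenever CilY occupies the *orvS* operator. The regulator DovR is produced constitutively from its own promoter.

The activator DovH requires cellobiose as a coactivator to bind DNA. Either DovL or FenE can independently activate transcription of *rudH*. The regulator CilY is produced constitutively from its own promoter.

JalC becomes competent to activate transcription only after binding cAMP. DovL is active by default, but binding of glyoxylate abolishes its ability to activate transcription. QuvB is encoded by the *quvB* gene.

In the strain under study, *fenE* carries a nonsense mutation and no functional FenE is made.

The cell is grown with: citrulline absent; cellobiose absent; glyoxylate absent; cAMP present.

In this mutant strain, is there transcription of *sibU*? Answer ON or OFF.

OFF

Glyoxylate is absent, so DovL is active.
FenE is non-functional in this strain, so it has no effect.
Activator DovL is present, so *rudH* is transcribed.
So RudH is produced and active.
Cellobiose is absent, so DovH is inactive.
Required activator DovH is absent, so *quvB* is not transcribed.
So QuvB is not produced.
Activator RudH is present, so *velQ* is transcribed.
So VelQ is produced and active.
DovR is produced constitutively and is active.
CilY is produced constitutively and is active.
With repressor CilY bound, *orvS* is not transcribed.
So OrvS is not produced.
With repressor VelQ bound, *sibU* is not transcribed.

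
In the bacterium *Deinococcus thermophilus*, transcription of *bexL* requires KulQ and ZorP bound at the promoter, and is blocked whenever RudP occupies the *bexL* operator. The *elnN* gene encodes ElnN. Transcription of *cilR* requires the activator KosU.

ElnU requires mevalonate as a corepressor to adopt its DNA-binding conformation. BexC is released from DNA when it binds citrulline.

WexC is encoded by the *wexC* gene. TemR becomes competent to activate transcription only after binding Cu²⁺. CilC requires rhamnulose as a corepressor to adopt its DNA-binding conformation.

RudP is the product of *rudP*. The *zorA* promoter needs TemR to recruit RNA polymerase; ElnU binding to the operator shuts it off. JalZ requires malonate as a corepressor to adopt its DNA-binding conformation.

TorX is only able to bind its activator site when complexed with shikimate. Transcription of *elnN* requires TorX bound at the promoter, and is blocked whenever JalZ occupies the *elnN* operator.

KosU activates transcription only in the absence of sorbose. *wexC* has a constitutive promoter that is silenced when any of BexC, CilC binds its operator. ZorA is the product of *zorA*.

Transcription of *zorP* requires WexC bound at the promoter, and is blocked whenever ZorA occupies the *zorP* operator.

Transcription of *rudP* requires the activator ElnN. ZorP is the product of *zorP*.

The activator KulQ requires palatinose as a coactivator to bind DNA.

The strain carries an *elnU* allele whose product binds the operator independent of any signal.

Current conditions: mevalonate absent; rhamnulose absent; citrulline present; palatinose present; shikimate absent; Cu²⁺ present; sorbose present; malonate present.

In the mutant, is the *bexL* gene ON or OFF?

Palatinose is present, so KulQ is active.
Shikimate is absent, so TorX is inactive.
Malonate is present, so JalZ is active.
With repressor JalZ bound, *elnN* is not transcribed.
So ElnN is not produced.
Required activator ElnN is absent, so *rudP* is not transcribed.
So RudP is not produced.
Citrulline is present, so BexC is inactive.
Rhamnulose is absent, so CilC is inactive.
With no repressor bound, *wexC* is transcribed.
So WexC is produced and active.
ElnU is constitutively active in this strain.
Cu²⁺ is present, so TemR is active.
With repressor ElnU bound, *zorA* is not transcribed.
So ZorA is not produced.
No repressor is bound and WexC is active, so *zorP* is transcribed.
So ZorP is produced and active.
No repressor is bound and KulQ and ZorP are active, so *bexL* is transcribed.

ON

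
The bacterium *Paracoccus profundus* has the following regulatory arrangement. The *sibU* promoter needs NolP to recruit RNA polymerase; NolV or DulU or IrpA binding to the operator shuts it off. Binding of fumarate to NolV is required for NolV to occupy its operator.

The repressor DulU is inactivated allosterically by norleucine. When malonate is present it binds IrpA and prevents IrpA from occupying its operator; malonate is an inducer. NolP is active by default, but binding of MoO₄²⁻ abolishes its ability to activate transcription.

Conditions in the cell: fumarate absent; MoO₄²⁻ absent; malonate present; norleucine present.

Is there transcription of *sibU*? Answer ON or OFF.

MoO₄²⁻ is absent, so NolP is active.
Fumarate is absent, so NolV is inactive.
Norleucine is present, so DulU is inactive.
Malonate is present, so IrpA is inactive.
No repressor is bound and NolP is active, so *sibU* is transcribed.

ON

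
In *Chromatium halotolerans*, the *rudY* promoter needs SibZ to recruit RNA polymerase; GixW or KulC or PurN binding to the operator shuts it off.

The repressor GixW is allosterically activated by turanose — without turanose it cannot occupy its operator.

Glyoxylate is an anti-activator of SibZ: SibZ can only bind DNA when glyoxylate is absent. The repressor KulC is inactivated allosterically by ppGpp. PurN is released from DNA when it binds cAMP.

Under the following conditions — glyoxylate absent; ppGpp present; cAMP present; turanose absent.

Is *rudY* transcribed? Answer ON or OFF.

Turanose is absent, so GixW is inactive.
ppGpp is present, so KulC is inactive.
Glyoxylate is absent, so SibZ is active.
cAMP is present, so PurN is inactive.
No repressor is bound and SibZ is active, so *rudY* is transcribed.

ON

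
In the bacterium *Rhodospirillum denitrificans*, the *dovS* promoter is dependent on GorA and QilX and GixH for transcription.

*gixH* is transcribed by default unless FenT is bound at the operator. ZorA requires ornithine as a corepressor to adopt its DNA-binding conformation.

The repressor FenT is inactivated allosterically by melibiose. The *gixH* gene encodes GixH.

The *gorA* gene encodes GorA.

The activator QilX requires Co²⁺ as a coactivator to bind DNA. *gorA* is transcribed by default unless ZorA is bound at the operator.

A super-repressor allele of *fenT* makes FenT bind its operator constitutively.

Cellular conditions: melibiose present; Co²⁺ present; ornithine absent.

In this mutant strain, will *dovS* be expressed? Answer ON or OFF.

Ornithine is absent, so ZorA is inactive.
With no repressor bound, *gorA* is transcribed.
So GorA is produced and active.
Co²⁺ is present, so QilX is active.
FenT is constitutively active in this strain.
With repressor FenT bound, *gixH* is not transcribed.
So GixH is not produced.
Required activator GixH is absent, so *dovS* is not transcribed.

OFF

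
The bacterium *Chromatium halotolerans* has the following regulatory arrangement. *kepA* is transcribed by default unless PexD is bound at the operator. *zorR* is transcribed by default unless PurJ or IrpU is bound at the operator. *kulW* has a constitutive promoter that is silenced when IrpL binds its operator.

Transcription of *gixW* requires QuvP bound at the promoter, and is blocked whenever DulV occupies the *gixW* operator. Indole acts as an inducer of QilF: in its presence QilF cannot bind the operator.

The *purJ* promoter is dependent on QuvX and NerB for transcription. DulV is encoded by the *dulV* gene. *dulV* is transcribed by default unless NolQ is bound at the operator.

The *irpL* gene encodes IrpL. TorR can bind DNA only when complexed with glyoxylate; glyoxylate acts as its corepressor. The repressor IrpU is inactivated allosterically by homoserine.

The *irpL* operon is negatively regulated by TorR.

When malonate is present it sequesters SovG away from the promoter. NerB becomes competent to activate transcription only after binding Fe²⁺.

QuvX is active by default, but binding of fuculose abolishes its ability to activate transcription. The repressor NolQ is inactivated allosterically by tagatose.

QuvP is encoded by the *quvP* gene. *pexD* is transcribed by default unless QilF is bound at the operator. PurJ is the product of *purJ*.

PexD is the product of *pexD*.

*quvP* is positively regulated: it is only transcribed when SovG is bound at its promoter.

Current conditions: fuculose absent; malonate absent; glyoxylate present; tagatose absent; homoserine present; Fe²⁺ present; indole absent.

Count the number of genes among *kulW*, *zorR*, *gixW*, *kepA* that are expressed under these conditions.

3

Glyoxylate is present, so TorR is active.
With repressor TorR bound, *irpL* is not transcribed.
So IrpL is not produced.
With no repressor bound, *kulW* is transcribed.
→ *kulW* is ON.
Fuculose is absent, so QuvX is active.
Fe²⁺ is present, so NerB is active.
No repressor is bound and QuvX and NerB are active, so *purJ* is transcribed.
So PurJ is produced and active.
Homoserine is present, so IrpU is inactive.
With repressor PurJ bound, *zorR* is not transcribed.
→ *zorR* is OFF.
Tagatose is absent, so NolQ is active.
With repressor NolQ bound, *dulV* is not transcribed.
So DulV is not produced.
Malonate is absent, so SovG is active.
No repressor is bound and SovG is active, so *quvP* is transcribed.
So QuvP is produced and active.
No repressor is bound and QuvP is active, so *gixW* is transcribed.
→ *gixW* is ON.
Indole is absent, so QilF is active.
With repressor QilF bound, *pexD* is not transcribed.
So PexD is not produced.
With no repressor bound, *kepA* is transcribed.
→ *kepA* is ON.
3 of the 4 genes are transcribed.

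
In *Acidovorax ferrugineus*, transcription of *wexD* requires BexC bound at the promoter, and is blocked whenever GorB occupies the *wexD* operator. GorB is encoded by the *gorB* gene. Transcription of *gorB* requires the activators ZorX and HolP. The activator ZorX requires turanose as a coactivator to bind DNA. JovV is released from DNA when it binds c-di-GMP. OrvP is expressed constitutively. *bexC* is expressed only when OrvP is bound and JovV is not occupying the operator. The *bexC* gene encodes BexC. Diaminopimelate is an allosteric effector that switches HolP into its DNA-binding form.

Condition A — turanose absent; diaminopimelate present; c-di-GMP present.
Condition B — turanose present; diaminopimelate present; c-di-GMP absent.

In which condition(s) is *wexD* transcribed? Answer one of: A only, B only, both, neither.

Condition A:
Turanose is absent, so ZorX is inactive.
Diaminopimelate is present, so HolP is active.
Required activator ZorX is absent, so *gorB* is not transcribed.
So GorB is not produced.
c-di-GMP is present, so JovV is inactive.
OrvP is produced constitutively and is active.
No repressor is bound and OrvP is active, so *bexC* is transcribed.
So BexC is produced and active.
No repressor is bound and BexC is active, so *wexD* is transcribed.
→ *wexD* is ON in A.
Condition B:
Turanose is present, so ZorX is active.
Diaminopimelate is present, so HolP is active.
No repressor is bound and ZorX and HolP are active, so *gorB* is transcribed.
So GorB is produced and active.
c-di-GMP is absent, so JovV is active.
OrvP is produced constitutively and is active.
With repressor JovV bound, *bexC* is not transcribed.
So BexC is not produced.
With repressor GorB bound, *wexD* is not transcribed.
→ *wexD* is OFF in B.

A only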